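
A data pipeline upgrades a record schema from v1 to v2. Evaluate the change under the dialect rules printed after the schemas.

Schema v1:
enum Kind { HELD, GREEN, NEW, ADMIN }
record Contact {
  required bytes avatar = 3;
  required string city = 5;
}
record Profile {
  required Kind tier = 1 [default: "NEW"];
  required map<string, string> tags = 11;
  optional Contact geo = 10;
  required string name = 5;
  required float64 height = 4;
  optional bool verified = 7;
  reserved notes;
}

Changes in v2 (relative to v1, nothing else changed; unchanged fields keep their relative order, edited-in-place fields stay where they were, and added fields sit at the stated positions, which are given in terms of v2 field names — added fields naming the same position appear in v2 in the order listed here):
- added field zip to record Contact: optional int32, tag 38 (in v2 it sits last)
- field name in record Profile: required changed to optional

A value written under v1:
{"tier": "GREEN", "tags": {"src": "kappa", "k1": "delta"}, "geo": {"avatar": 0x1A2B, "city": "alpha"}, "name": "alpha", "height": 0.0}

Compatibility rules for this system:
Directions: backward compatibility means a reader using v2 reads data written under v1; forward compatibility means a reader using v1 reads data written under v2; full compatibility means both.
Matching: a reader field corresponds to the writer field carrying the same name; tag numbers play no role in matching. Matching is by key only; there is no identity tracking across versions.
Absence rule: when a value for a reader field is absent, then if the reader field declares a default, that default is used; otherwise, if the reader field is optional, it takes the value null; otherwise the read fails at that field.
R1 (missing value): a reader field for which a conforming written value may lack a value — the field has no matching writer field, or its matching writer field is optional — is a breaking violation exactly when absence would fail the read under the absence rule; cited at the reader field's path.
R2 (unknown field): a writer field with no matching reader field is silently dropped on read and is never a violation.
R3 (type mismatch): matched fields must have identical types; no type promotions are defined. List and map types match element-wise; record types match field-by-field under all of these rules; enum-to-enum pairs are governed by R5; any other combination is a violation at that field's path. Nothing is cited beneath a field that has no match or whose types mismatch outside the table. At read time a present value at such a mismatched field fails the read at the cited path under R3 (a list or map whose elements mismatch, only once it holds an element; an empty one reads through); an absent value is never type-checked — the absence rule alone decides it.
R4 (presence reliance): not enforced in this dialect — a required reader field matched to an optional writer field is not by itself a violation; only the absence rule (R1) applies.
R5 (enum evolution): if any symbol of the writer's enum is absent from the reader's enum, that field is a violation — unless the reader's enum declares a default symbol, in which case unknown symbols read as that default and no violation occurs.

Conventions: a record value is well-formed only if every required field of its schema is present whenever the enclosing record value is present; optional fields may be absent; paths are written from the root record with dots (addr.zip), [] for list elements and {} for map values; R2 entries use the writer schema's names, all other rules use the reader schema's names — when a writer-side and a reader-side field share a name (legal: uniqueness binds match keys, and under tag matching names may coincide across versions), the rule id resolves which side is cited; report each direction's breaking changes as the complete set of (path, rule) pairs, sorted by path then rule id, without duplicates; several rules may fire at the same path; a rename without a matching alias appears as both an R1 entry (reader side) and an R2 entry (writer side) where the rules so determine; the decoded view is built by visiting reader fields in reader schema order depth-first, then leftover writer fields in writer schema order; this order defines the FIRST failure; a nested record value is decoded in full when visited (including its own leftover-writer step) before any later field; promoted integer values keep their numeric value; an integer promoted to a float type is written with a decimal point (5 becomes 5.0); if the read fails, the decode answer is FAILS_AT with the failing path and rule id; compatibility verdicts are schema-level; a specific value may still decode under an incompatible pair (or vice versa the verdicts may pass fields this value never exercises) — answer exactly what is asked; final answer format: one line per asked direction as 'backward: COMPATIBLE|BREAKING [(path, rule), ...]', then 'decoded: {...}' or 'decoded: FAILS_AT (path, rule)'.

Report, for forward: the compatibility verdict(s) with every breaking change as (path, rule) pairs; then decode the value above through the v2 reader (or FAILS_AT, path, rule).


forward: BREAKING [(name, R1)]; decoded: {"tier": "GREEN", "tags": {"src": "kappa", "k1": "delta"}, "geo": {"avatar": 0x1A2B, "city": "alpha", "zip": null}, "name": "alpha", "height": 0.0, "verified": null}

each type pair in Profile: writer, then reader
forward on Profile — v1 reading data written by v2:
  writer required, Kind -> Kind: reader tier maps from writer tier
  writer required, map<string, string> -> map<string, string>: reader tags maps from writer tags
  writer optional, Contact -> Contact: reader geo maps from writer geo
  writer optional, string -> string: reader name maps from writer name
  writer required, float64 -> float64: reader height maps from writer height
  writer optional, bool -> bool: reader verified maps from writer verified
  writer required, bytes -> bytes: reader geo.avatar maps from writer geo.avatar
  writer required, string -> string: reader geo.city maps from writer geo.city
  geo.zip (writer side), unknown to reader
  violation R1 at name
  => forward: BREAKING (1)
decode (reader v2):
  tier := "GREEN"
  tags := {"src": "kappa", "k1": "delta"}
  geo.avatar := 0x1A2B
  geo.city := "alpha"
  geo.zip := null (absent, optional -> null)
  name := "alpha"
  height := 0.0
  verified := null (absent, optional -> null)
  => decoded: {"tier": "GREEN", "tags": {"src": "kappa", "k1": "delta"}, "geo": {"avatar": 0x1A2B, "city": "alpha", "zip": null}, "name": "alpha", "height": 0.0, "verified": null}


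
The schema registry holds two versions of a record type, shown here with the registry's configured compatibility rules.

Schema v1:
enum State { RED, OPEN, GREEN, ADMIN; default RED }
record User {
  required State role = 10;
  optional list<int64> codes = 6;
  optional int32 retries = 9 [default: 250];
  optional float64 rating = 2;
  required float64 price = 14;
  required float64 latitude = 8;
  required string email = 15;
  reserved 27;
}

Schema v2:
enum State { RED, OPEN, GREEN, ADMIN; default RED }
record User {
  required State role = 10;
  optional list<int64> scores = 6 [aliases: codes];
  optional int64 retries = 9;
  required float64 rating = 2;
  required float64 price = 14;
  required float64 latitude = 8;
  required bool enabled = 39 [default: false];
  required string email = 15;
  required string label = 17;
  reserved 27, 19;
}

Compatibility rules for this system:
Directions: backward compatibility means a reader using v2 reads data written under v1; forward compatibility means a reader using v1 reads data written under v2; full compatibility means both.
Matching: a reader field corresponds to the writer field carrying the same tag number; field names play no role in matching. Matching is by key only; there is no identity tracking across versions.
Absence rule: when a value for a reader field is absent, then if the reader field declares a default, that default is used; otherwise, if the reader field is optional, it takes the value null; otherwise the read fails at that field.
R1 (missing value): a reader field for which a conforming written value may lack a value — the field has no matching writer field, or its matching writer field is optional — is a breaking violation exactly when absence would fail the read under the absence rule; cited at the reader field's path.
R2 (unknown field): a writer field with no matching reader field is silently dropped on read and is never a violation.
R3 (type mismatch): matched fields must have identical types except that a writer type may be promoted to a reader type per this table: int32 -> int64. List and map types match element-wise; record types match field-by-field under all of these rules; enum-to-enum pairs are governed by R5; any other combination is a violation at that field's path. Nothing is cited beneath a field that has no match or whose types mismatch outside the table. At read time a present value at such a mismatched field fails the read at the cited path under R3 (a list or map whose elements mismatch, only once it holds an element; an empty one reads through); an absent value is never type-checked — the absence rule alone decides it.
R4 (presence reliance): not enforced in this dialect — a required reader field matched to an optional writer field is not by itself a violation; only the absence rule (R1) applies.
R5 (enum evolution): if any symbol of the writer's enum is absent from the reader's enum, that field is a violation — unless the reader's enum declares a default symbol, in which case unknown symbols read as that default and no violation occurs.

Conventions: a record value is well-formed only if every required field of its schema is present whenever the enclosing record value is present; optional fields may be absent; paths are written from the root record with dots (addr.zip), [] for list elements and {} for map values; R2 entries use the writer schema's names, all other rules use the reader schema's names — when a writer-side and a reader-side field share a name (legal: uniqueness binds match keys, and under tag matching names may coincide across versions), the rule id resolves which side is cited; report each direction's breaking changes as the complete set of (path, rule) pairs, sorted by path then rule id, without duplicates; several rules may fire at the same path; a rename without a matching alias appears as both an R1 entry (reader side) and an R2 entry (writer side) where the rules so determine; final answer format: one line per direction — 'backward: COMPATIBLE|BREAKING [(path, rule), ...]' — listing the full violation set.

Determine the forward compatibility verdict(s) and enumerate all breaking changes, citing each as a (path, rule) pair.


the writer's type comes first in each User pair
forward on User — v1 reading data written by v2:
  role <- role (State -> State, writer required)
  codes <- scores (list<int64> -> list<int64>, writer optional)
  retries <- retries (int64 -> int32, writer optional)
  rating <- rating (float64 -> float64, writer required)
  price <- price (float64 -> float64, writer required)
  latitude <- latitude (float64 -> float64, writer required)
  email <- email (string -> string, writer required)
  writer field enabled has no reader counterpart
  writer field label has no reader counterpart
  violation R3 at retries
  => forward verdict for User: BREAKING, 1 violation(s)
the rest of the User diff is inert for this question:
  added field label to record User: required string, tag 17 (in v2 it sits last) -> matters only for User's backward compatibility — outside the asked direction
  renamed field codes to scores in record User (alias codes declared on the renamed field) -> triggers nothing under User's printed rules — same verdict
  added field enabled to record User: required bool, tag 39, default false (in v2 it sits immediately before email) -> triggers nothing under User's printed rules — same verdict
  field rating in record User: optional changed to required -> matters only for User's backward compatibility — outside the asked direction

forward: BREAKING [(retries, R3)]


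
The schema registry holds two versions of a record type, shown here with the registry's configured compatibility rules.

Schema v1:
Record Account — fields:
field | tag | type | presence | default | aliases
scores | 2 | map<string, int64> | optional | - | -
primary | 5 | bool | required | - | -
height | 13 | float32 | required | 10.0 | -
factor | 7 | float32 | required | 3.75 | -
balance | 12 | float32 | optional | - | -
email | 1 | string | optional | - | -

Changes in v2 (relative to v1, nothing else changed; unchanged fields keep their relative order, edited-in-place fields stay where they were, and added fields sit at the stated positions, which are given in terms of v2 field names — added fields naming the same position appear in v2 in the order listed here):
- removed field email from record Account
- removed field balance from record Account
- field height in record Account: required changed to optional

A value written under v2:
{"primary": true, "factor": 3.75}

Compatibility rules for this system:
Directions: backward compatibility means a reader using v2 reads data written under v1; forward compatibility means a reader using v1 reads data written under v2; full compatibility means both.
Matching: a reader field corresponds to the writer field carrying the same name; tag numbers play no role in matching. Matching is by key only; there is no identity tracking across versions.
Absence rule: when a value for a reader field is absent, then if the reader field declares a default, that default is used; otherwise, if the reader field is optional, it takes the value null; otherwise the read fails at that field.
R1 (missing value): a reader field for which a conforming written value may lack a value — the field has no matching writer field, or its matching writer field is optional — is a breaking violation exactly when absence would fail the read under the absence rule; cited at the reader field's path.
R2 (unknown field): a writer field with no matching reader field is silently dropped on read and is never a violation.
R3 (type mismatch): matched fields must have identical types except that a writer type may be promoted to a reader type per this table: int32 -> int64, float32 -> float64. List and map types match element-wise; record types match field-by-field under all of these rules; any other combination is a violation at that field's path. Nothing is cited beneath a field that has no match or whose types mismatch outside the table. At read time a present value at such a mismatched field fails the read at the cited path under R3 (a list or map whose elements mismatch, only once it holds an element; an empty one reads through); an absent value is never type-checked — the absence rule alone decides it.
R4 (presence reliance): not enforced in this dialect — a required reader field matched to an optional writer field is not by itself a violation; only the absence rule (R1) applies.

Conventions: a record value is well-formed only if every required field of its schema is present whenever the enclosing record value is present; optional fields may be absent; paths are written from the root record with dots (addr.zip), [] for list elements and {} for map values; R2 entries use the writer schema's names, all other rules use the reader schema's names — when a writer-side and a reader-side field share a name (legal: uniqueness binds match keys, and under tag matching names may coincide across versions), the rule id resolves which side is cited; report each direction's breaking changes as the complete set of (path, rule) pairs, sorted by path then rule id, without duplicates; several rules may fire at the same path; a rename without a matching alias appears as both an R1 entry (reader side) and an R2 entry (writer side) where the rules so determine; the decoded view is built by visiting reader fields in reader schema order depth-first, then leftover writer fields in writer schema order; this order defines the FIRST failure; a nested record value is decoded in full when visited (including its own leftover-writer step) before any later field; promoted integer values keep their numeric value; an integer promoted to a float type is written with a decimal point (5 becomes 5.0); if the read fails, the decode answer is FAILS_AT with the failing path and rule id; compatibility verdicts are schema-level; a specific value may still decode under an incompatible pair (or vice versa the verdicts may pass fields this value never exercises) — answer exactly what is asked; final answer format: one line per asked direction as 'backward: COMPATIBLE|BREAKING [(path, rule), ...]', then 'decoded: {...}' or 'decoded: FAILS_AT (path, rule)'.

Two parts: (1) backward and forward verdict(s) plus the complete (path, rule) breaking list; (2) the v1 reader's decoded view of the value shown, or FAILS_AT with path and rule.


in Account below, arrows point writer -> reader
backward analysis of Account with v2 as reader and v1 as writer:
  map<string, int64> -> map<string, int64>, writer optional: scores aligns to scores
  bool -> bool, writer required: primary aligns to primary
  float32 -> float32, writer required: height aligns to height
  float32 -> float32, writer required: factor aligns to factor
  writer balance: unknown to reader
  writer email: unknown to reader
  => backward: COMPATIBLE
forward analysis of Account with v1 as reader and v2 as writer:
  map<string, int64> -> map<string, int64>, writer optional: scores aligns to scores
  bool -> bool, writer required: primary aligns to primary
  float32 -> float32, writer optional: height aligns to height
  float32 -> float32, writer required: factor aligns to factor
  balance has no writer counterpart
  email has no writer counterpart
  => forward: COMPATIBLE
decoding the Account value with the v1 reader:
  scores := null (absent, optional -> null)
  primary := true
  height := 10.0 (absent -> default)
  factor := 3.75
  balance := null (absent, optional -> null)
  email := null (absent, optional -> null)
  => decoded: {"scores": null, "primary": true, "height": 10.0, "factor": 3.75, "balance": null, "email": null}

backward: COMPATIBLE []; forward: COMPATIBLE []; decoded: {"scores": null, "primary": true, "height": 10.0, "factor": 3.75, "balance": null, "email": null}


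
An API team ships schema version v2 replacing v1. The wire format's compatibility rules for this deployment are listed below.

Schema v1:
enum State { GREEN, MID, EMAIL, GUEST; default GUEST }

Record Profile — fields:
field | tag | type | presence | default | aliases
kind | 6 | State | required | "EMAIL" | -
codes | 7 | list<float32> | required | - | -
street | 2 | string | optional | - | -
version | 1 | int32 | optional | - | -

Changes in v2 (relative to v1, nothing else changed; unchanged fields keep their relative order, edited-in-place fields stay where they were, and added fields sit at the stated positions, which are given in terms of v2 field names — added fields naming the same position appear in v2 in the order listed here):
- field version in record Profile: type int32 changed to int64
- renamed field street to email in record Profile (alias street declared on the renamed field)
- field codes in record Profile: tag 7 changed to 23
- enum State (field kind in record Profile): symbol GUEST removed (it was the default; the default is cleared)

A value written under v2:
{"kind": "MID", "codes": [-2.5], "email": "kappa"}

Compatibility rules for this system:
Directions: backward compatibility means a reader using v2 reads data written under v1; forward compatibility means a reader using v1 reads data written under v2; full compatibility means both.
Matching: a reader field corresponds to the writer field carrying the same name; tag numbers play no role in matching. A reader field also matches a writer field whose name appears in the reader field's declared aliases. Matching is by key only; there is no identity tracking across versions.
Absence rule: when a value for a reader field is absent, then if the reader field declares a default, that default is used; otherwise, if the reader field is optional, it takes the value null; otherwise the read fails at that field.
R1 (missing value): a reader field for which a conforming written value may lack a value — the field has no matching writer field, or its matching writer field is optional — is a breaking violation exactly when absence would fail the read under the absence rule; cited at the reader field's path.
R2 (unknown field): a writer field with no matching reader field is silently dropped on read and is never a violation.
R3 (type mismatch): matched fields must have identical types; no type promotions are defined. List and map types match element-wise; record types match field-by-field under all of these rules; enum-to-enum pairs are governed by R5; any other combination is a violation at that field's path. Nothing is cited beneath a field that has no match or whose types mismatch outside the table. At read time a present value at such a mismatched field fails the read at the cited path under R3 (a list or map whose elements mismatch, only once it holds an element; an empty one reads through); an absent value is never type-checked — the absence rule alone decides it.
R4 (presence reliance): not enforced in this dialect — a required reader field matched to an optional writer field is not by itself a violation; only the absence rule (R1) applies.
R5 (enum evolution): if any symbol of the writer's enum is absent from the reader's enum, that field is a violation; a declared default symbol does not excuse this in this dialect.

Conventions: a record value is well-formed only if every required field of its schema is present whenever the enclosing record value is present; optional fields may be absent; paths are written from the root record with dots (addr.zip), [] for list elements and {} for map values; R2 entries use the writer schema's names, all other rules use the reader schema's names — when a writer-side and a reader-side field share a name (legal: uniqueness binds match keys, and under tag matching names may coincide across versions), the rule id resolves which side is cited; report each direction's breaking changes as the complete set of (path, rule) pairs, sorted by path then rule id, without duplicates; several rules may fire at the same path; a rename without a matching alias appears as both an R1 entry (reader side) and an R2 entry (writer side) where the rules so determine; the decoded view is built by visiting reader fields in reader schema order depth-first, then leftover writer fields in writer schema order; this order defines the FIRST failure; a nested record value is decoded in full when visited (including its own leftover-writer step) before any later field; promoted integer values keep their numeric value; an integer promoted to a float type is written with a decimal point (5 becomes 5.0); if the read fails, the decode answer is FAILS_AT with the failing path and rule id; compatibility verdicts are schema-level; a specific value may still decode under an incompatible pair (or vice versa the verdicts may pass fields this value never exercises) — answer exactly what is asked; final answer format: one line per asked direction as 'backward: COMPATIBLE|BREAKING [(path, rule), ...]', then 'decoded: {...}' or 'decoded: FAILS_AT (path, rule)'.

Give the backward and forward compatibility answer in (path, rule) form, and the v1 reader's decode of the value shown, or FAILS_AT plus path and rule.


backward: BREAKING [(kind, R5), (version, R3)]; forward: BREAKING [(version, R3)]; decoded: {"kind": "MID", "codes": [-2.5], "street": null, "version": null}

in Profile below, arrows point writer -> reader
checking backward for Profile: reader v2 against writer v1:
  State -> State, writer required: kind aligns to kind
  list<float32> -> list<float32>, writer required: codes aligns to codes
  string -> string, writer optional: email aligns to street
  int32 -> int64, writer optional: version aligns to version
  rule R5 violated at kind
  rule R3 violated at version
  backward on Profile therefore BREAKING (2)
checking forward for Profile: reader v1 against writer v2:
  State -> State, writer required: kind aligns to kind
  list<float32> -> list<float32>, writer required: codes aligns to codes
  street has no writer counterpart
  int64 -> int32, writer optional: version aligns to version
  writer field email has no reader counterpart
  rule R3 violated at version
  forward on Profile therefore BREAKING (1)
migrating the Profile value to v1:
  kind := "MID"
  codes := [-2.5]
  street := null (absent, optional -> null)
  version := null (absent, optional -> null)
  writer email: unknown -> dropped
  => decoded: {"kind": "MID", "codes": [-2.5], "street": null, "version": null}


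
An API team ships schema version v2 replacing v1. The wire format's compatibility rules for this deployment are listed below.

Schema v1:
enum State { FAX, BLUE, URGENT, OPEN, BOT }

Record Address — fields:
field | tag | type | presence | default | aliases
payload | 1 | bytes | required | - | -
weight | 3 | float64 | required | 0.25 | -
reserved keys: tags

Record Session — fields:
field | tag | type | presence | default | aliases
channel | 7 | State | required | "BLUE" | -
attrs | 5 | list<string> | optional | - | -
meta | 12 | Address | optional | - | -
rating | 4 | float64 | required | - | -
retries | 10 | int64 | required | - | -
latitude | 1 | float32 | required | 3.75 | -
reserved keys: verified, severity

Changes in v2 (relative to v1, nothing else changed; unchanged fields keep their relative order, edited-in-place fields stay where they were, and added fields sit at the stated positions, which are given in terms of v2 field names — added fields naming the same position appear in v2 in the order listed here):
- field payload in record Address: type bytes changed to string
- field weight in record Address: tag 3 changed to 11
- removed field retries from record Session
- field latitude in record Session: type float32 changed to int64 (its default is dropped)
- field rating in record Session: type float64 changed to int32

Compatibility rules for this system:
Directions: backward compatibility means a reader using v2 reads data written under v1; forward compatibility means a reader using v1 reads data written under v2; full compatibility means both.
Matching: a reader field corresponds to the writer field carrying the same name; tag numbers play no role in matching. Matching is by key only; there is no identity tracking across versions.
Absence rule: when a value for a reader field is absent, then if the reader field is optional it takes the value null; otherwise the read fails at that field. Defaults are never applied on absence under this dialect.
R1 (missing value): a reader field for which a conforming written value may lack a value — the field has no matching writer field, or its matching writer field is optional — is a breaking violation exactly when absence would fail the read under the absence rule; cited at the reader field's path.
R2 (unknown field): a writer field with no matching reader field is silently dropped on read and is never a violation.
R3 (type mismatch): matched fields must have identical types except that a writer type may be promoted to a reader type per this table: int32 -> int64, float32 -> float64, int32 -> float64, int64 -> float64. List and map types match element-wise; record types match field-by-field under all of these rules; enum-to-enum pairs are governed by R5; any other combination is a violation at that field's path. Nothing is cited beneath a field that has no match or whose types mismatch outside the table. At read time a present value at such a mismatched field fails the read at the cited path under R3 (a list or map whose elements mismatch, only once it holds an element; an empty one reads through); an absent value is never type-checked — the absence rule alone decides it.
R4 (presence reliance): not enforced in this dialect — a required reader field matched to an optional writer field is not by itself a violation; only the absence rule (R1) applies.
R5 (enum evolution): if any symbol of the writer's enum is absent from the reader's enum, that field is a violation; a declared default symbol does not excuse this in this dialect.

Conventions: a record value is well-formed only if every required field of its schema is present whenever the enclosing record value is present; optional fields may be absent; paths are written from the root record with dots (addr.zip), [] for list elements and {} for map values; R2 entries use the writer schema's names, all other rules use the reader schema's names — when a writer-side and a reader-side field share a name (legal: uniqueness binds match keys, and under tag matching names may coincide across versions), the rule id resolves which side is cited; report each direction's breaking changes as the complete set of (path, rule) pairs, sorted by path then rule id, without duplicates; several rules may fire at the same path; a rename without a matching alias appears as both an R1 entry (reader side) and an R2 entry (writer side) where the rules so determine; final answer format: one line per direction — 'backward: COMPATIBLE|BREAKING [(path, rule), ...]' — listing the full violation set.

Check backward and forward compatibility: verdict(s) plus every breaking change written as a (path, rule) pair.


the writer's type comes first in each Session pair
backward on Session — v2 reading data written by v1:
  State -> State, writer required: channel aligns to channel
  list<string> -> list<string>, writer optional: attrs aligns to attrs
  Address -> Address, writer optional: meta aligns to meta
  float64 -> int32, writer required: rating aligns to rating
  float32 -> int64, writer required: latitude aligns to latitude
  writer retries: unknown to reader
  bytes -> string, writer required: meta.payload aligns to meta.payload
  float64 -> float64, writer required: meta.weight aligns to meta.weight
  rule R3 violated at latitude
  rule R3 violated at meta.payload
  rule R3 violated at rating
  => backward verdict for Session: BREAKING, 3 violation(s)
forward on Session — v1 reading data written by v2:
  State -> State, writer required: channel aligns to channel
  list<string> -> list<string>, writer optional: attrs aligns to attrs
  Address -> Address, writer optional: meta aligns to meta
  int32 -> float64, writer required: rating aligns to rating
  retries: no writer match
  int64 -> float32, writer required: latitude aligns to latitude
  string -> bytes, writer required: meta.payload aligns to meta.payload
  float64 -> float64, writer required: meta.weight aligns to meta.weight
  rule R3 violated at latitude
  rule R3 violated at meta.payload
  rule R1 violated at retries
  => forward verdict for Session: BREAKING, 3 violation(s)

backward: BREAKING [(latitude, R3), (meta.payload, R3), (rating, R3)]; forward: BREAKING [(latitude, R3), (meta.payload, R3), (retries, R1)]


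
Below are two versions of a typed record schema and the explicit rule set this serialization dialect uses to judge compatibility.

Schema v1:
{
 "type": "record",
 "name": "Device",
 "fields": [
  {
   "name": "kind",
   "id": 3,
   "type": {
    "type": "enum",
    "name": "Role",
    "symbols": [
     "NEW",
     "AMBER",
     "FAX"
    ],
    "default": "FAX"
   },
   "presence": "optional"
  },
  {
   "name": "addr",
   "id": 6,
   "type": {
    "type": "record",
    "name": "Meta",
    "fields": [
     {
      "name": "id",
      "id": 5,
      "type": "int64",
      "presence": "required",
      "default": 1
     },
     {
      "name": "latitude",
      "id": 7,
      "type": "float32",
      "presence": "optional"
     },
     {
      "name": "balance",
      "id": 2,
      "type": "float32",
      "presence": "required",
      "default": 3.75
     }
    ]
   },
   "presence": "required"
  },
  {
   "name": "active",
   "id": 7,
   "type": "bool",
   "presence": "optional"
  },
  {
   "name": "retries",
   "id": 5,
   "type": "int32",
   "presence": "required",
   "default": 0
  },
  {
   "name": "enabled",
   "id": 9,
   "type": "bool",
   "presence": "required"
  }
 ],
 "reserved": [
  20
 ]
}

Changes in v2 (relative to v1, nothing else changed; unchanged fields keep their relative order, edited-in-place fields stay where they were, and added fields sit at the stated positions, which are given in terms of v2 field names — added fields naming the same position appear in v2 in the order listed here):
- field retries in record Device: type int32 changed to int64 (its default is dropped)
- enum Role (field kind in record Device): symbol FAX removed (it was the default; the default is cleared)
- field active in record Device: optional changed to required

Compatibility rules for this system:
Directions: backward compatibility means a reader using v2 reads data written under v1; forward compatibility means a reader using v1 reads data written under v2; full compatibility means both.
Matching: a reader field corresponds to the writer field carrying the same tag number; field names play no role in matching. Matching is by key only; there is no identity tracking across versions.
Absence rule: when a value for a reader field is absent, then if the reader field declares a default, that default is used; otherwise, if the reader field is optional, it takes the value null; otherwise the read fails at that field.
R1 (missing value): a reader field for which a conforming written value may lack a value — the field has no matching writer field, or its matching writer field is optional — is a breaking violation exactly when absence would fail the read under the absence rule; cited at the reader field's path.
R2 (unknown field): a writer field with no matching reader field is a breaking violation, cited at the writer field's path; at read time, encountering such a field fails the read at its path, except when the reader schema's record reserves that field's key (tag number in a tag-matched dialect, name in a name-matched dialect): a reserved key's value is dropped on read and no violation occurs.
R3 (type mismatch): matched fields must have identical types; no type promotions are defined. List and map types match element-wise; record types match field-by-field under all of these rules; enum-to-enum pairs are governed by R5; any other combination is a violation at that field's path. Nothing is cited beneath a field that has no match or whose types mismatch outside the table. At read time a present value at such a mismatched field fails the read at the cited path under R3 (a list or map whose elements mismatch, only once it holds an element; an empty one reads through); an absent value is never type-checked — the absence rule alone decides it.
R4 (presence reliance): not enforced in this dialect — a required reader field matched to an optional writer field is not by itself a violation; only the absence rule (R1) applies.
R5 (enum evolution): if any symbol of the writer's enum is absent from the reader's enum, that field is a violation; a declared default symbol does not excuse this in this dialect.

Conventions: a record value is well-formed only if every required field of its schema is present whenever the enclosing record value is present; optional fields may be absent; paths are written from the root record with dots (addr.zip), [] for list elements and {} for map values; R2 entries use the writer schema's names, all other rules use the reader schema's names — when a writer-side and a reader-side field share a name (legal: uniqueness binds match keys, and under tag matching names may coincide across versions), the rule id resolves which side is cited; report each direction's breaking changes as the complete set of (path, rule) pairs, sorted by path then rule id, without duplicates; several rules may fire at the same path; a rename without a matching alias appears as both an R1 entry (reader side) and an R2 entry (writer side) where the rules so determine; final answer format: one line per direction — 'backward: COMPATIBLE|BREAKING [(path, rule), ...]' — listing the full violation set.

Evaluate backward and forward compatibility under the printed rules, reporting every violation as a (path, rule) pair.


arrows below run writer -> reader for Device
backward on Device — v2 reading data written by v1:
  kind <- kind (Role -> Role, writer optional)
  addr <- addr (Meta -> Meta, writer required)
  active <- active (bool -> bool, writer optional)
  retries <- retries (int32 -> int64, writer required)
  enabled <- enabled (bool -> bool, writer required)
  addr.id <- addr.id (int64 -> int64, writer required)
  addr.latitude <- addr.latitude (float32 -> float32, writer optional)
  addr.balance <- addr.balance (float32 -> float32, writer required)
  R1 fires at active
  R5 fires at kind
  R3 fires at retries
  => backward verdict for Device: BREAKING, 3 violation(s)
forward on Device — v1 reading data written by v2:
  kind <- kind (Role -> Role, writer optional)
  addr <- addr (Meta -> Meta, writer required)
  active <- active (bool -> bool, writer required)
  retries <- retries (int64 -> int32, writer required)
  enabled <- enabled (bool -> bool, writer required)
  addr.id <- addr.id (int64 -> int64, writer required)
  addr.latitude <- addr.latitude (float32 -> float32, writer optional)
  addr.balance <- addr.balance (float32 -> float32, writer required)
  R3 fires at retries
  => forward verdict for Device: BREAKING, 1 violation(s)

backward: BREAKING [(active, R1), (kind, R5), (retries, R3)]; forward: BREAKING [(retries, R3)]


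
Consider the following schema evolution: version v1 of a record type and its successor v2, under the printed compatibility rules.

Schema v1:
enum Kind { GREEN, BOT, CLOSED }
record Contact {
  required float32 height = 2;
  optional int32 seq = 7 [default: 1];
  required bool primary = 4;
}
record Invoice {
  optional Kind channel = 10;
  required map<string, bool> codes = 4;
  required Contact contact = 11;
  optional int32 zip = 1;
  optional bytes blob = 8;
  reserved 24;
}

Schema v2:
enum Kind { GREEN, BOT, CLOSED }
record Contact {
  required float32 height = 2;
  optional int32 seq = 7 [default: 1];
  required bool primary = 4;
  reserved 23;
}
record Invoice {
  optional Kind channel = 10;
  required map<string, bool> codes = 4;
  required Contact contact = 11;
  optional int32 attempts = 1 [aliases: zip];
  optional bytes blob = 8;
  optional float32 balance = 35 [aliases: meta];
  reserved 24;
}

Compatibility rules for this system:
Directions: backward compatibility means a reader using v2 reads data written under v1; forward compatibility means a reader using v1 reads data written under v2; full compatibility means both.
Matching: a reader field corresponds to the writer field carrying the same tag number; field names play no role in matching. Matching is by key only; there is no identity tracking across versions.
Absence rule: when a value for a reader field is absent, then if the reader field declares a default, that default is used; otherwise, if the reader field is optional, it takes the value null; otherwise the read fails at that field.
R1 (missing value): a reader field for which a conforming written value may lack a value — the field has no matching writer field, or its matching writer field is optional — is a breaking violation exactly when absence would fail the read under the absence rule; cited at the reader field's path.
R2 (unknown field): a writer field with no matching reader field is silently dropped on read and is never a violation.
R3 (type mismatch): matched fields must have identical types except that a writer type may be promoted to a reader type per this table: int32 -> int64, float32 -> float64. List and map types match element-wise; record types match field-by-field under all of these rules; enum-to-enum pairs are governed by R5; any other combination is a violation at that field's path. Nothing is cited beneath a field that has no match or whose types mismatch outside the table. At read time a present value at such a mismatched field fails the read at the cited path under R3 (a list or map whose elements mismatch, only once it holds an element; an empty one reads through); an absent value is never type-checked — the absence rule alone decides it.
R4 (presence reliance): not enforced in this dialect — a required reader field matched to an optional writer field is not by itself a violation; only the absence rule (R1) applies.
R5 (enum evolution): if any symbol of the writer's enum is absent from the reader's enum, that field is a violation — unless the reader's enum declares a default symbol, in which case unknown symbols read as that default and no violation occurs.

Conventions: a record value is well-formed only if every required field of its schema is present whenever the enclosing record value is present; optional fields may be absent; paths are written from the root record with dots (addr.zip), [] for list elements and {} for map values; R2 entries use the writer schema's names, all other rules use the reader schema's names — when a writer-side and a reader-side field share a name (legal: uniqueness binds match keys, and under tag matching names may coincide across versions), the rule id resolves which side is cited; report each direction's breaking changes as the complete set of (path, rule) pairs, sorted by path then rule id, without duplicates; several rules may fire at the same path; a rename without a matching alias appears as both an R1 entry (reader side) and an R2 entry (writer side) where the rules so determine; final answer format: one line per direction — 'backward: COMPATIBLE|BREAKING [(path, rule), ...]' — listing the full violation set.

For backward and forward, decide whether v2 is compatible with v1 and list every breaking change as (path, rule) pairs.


backward: COMPATIBLE []; forward: COMPATIBLE []

arrows below run writer -> reader for Invoice
backward for Invoice (reader v2, writer v1):
  writer optional, Kind -> Kind: reader channel maps from writer channel
  writer required, map<string, bool> -> map<string, bool>: reader codes maps from writer codes
  writer required, Contact -> Contact: reader contact maps from writer contact
  writer optional, int32 -> int32: reader attempts maps from writer zip
  writer optional, bytes -> bytes: reader blob maps from writer blob
  balance: no writer match
  writer required, float32 -> float32: reader contact.height maps from writer contact.height
  writer optional, int32 -> int32: reader contact.seq maps from writer contact.seq
  writer required, bool -> bool: reader contact.primary maps from writer contact.primary
  => no violations; backward on Invoice: COMPATIBLE
forward for Invoice (reader v1, writer v2):
  writer optional, Kind -> Kind: reader channel maps from writer channel
  writer required, map<string, bool> -> map<string, bool>: reader codes maps from writer codes
  writer required, Contact -> Contact: reader contact maps from writer contact
  writer optional, int32 -> int32: reader zip maps from writer attempts
  writer optional, bytes -> bytes: reader blob maps from writer blob
  balance (writer side), unknown to reader
  writer required, float32 -> float32: reader contact.height maps from writer contact.height
  writer optional, int32 -> int32: reader contact.seq maps from writer contact.seq
  writer required, bool -> bool: reader contact.primary maps from writer contact.primary
  => no violations; forward on Invoice: COMPATIBLE
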